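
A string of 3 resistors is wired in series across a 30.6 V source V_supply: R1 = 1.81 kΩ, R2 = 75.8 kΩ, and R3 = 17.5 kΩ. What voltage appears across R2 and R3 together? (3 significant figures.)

Series total: ΣR = 1.81 + 75.8 + 17.5 = 95.11 kΩ.
R_{R2..R3} = 75.8 + 17.5 = 93.30 kΩ.
V = V_supply · R/ΣR = 30.6 × 0.9810 = 30.02 V.

V ≈ 30.0 V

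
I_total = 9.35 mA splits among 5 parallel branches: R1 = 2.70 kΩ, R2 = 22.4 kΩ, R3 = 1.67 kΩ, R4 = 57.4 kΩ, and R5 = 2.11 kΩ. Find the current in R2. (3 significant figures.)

Total conductance ΣG = 1/2.70 + 1/22.4 + 1/1.67 + 1/57.4 + 1/2.11 = 1.505 (units of 1/kΩ).
R2 takes the fraction G_k/ΣG = 0.04464/1.505 = 0.02966, so I = 9.35 × 0.02966 = 0.2773 mA.

I ≈ 0.277 mA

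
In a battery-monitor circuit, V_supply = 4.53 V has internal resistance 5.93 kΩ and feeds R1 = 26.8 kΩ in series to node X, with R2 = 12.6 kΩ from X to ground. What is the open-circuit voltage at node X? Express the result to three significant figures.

V_th ≈ 1.26 V

R1' = 5.93 + 26.8 = 32.73 kΩ (source resistance + R1).
With X open, the divider is unloaded: V_th = 4.53 × 12.6/45.33 = 1.259 V.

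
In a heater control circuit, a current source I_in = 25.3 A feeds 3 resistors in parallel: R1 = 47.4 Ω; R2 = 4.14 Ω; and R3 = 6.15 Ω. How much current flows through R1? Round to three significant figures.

Conductances: ΣG = 1/47.4 + 1/4.14 + 1/6.15 = 0.4252 (1/Ω).
By the current-divider rule, I = I_in · G_k/ΣG = 25.3 × 0.04961 = 1.255 A.

I ≈ 1.26 A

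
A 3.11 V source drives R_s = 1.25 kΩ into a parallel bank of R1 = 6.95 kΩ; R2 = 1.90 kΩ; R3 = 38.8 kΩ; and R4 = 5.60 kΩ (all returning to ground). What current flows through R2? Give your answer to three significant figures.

I ≈ 0.782 mA

Combine the parallel branches: R_p = (1/6.95 + 1/1.90 + 1/38.8 + 1/5.60)⁻¹ = 1.143 kΩ.
Node voltage V_A = V_in · R_p/(R_s + R_p) = 3.11 × 0.4777 = 1.486 V.
I(R2) = V_A / R2 = 1.486/1.90 = 0.7820 mA.
(Equivalently: I_total = 1.299 mA, then current-divider fraction G_k/ΣG = 0.6018.)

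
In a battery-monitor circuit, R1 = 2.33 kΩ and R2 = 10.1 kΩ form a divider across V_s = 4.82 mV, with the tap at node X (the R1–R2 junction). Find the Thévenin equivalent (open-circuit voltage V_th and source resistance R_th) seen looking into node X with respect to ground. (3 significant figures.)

V_th ≈ 3.92 mV, R_th ≈ 1.89 kΩ

With X open, the divider is unloaded: V_th = 4.82 × 10.1/12.43 = 3.916 mV.
Zeroing V_s shorts the top of R1 to ground, so R_th = R1 ‖ R2 = 1.893 kΩ.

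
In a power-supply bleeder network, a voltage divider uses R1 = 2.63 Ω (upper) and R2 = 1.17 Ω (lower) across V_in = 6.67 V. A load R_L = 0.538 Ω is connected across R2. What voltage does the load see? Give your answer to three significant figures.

First combine the lower leg with the load: R2 ‖ R_L = 0.3685 Ω.
Then V_out = V_in · R2'/(R1 + R2') = 6.67 × 0.3685/2.999 = 0.8198 V.

V_out ≈ 0.820 V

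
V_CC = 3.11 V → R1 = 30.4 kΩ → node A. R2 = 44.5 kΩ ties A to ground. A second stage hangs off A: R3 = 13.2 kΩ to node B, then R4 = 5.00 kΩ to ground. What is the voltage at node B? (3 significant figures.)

V_B ≈ 0.255 V

Node A sees R2 in parallel with the series input of stage 2, R3 + R4 = 18.20 kΩ.
Effective lower resistance at A: R2 ‖ 18.20 = 12.92 kΩ.
V_A = 3.11 × 12.92/(30.4 + 12.92) = 0.9274 V.
Then the unloaded second divider: V_B = V_A × R4/(R3+R4) = 0.9274 × 0.2747 = 0.2548 V.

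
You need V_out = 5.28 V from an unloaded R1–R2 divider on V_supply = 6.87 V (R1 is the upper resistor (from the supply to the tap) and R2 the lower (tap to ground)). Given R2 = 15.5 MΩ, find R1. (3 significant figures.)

The divider ratio is R2/(R1+R2) = 5.28/6.87 = 0.7686.
Rearranging, R1 = R2·(1−k)/k = 15.5 × 0.3011 = 4.668 MΩ.

R1 ≈ 4.67 MΩ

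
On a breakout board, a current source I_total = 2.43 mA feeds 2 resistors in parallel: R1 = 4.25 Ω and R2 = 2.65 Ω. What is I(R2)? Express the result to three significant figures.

Two-branch current divider: I_k = I_total · R_other/(R_1 + R_2).
I(R2) = 2.43 × 4.25/(4.25 + 2.65) = 2.43 × 0.6159 = 1.497 mA.

I ≈ 1.50 mA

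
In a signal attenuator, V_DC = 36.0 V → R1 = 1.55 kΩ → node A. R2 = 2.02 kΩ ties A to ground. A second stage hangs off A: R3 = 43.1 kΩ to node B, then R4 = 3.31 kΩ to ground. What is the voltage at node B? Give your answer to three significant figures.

The second stage (R3 + R4 = 46.41 kΩ) loads node A in parallel with R2.
R2 ‖ (R3+R4) = 1.936 kΩ.
So V_A = 36.0 × 0.5553 = 19.99 V.
Then the unloaded second divider: V_B = V_A × R4/(R3+R4) = 19.99 × 0.07132 = 1.426 V.

V_B ≈ 1.43 V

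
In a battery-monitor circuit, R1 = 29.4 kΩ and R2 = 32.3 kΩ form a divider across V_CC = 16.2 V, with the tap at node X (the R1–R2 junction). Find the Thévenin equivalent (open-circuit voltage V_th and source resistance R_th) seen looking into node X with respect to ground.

V_th is the unloaded tap voltage: V_CC · R2/(R1+R2) = 16.2 × 0.5235 = 8.481 V.
Zeroing V_CC shorts the top of R1 to ground, so R_th = R1 ‖ R2 = 15.39 kΩ.

V_th ≈ 8.48 V, R_th ≈ 15.4 kΩ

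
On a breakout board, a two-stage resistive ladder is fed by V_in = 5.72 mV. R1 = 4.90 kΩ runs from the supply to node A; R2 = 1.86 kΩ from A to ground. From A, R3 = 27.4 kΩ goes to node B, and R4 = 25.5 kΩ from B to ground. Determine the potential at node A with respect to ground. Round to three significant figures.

V_A ≈ 1.53 mV

The second stage (R3 + R4 = 52.90 kΩ) loads node A in parallel with R2.
Effective lower resistance at A: R2 ‖ 52.90 = 1.797 kΩ.
V_A = 5.72 × 1.797/(4.90 + 1.797) = 1.535 mV.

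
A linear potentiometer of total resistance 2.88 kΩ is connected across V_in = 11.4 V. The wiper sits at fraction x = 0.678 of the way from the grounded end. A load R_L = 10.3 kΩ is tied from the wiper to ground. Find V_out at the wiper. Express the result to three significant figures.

Lower segment x·R_p = 1.953 kΩ; upper segment (1−x)·R_p = 0.9274 kΩ.
R_L loads the lower segment: effective lower R = 1.641 kΩ.
Loaded-divider output: V_out = 11.4 × 0.6390 = 7.285 V.

V_out ≈ 7.28 V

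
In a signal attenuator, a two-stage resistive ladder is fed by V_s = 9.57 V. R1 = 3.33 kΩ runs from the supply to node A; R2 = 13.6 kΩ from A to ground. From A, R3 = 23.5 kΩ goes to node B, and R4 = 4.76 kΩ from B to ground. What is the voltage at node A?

V_A ≈ 7.02 V

Node A sees R2 in parallel with the series input of stage 2, R3 + R4 = 28.26 kΩ.
R2 ‖ (R3+R4) = 9.181 kΩ.
First divider: V_A = V_s · 9.181/(3.33 + 9.181) = 7.023 V.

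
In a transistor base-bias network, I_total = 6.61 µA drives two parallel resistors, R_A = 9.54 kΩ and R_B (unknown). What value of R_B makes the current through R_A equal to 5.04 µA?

In a two-way split, I_A/I_total = R_B/(R_A + R_B).
With f = 0.7625, R_B = R_A · f/(1−f) = 9.54 × 3.210 = 30.63 kΩ.

R_B ≈ 30.6 kΩ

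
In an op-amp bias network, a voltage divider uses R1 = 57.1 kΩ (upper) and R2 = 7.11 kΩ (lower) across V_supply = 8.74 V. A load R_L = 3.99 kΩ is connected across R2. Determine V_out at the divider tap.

V_out ≈ 0.374 V

The load sits in parallel with R2, giving an effective lower resistance R2' = R2·R_L/(R2+R_L) = 2.556 kΩ.
Voltage divider with the loaded lower leg: V_out = 8.74 × 2.556/(57.1 + 2.556) = 8.74 × 0.04284 = 0.3744 V.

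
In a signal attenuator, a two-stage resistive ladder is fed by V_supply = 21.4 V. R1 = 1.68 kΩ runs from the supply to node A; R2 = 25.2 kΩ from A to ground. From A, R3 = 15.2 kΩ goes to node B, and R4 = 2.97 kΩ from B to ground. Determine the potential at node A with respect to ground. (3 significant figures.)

V_A ≈ 18.5 V

The second stage (R3 + R4 = 18.17 kΩ) loads node A in parallel with R2.
R2 ‖ (R3+R4) = 10.56 kΩ.
V_A = 21.4 × 10.56/(1.68 + 10.56) = 18.46 V.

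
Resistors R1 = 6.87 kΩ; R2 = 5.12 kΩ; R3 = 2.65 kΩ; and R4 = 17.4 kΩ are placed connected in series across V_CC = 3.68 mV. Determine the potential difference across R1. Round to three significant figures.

V ≈ 0.789 mV

ΣR = 6.87 + 5.12 + 2.65 + 17.4 = 32.04 kΩ.
Voltage divider: V = V_CC · (6.870 / 32.04) = 3.68 × 0.2144 = 0.7891 mV.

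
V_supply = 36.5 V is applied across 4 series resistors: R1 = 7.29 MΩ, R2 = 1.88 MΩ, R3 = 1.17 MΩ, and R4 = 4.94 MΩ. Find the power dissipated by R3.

Series current I = V_supply/ΣR = 36.5/15.28 = 2.389 µA.
P(R3) = I²·R3 = (2.389)² × 1.17 = 6.676 µW.

P ≈ 6.68 µW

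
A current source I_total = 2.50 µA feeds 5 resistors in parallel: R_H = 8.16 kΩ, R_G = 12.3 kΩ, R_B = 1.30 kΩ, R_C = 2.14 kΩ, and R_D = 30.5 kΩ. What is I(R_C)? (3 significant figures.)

I ≈ 0.793 µA

Conductances: ΣG = 1/8.16 + 1/12.3 + 1/1.30 + 1/2.14 + 1/30.5 = 1.473 (1/kΩ).
By the current-divider rule, I = I_total · G_k/ΣG = 2.50 × 0.3172 = 0.7930 µA.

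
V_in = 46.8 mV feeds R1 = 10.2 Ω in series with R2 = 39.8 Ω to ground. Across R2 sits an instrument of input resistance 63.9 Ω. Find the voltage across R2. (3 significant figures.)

R2 ‖ R_L = (39.8 × 63.9)/(39.8 + 63.9) = 24.52 Ω.
Then V_out = V_in · R2'/(R1 + R2') = 46.8 × 24.52/34.72 = 33.05 mV.
(Unloaded it would be 37.3 mV; the load pulls it down.)

V_out ≈ 33.1 mV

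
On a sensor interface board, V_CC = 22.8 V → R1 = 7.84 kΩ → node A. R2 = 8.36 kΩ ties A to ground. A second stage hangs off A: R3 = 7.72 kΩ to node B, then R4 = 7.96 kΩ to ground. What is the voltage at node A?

Node A sees R2 in parallel with the series input of stage 2, R3 + R4 = 15.68 kΩ.
R2 ‖ (R3+R4) = 5.453 kΩ.
First divider: V_A = V_CC · 5.453/(7.84 + 5.453) = 9.353 V.

V_A ≈ 9.35 V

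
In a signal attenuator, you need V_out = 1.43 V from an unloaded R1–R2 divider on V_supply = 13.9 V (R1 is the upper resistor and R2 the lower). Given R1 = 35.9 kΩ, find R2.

R2 ≈ 4.12 kΩ

The divider ratio is R2/(R1+R2) = 1.43/13.9 = 0.1029.
R2 = R1 · 0.1029/(1 − 0.1029) = 4.117 kΩ.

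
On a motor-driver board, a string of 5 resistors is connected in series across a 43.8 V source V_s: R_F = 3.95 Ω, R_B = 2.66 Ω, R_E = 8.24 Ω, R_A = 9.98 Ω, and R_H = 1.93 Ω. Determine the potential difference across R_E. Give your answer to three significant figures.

Series total: ΣR = 3.95 + 2.66 + 8.24 + 9.98 + 1.93 = 26.76 Ω.
By the voltage-divider rule, V = 43.8 × 8.240/26.76 = 13.49 V.

V ≈ 13.5 V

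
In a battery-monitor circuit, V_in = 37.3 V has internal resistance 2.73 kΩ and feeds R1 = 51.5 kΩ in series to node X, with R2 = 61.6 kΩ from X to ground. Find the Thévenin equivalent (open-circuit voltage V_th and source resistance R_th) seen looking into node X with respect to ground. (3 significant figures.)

R1' = 2.73 + 51.5 = 54.23 kΩ (source resistance + R1).
With X open, the divider is unloaded: V_th = 37.3 × 61.6/115.8 = 19.84 V.
Zeroing V_in shorts the top of R1' to ground, so R_th = R1' ‖ R2 = 28.84 kΩ.

V_th ≈ 19.8 V, R_th ≈ 28.8 kΩ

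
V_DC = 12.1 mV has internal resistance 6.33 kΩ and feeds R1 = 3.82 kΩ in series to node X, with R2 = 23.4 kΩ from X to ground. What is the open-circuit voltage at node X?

R1' = 6.33 + 3.82 = 10.15 kΩ (source resistance + R1).
Open-circuit (no load on X): V_th = V_DC · R2/(R1' + R2) = 12.1 × 23.4/(10.15 + 23.4) = 8.439 mV.

V_th ≈ 8.44 mV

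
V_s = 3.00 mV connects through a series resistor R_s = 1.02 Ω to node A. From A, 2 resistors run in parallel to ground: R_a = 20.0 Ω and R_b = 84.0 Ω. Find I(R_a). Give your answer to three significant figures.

Parallel bank: R_p = 1/(1/20.0 + 1/84.0) = 16.15 Ω.
V_A = 3.00 × 16.15/17.17 = 2.822 mV.
I(R_a) = V_A / R_a = 2.822/20.0 = 0.1411 mA.

I ≈ 0.141 mA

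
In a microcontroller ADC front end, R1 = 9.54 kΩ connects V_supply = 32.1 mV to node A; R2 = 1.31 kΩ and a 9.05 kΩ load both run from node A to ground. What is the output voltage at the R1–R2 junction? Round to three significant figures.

R2 ‖ R_L = (1.31 × 9.05)/(1.31 + 9.05) = 1.144 kΩ.
Now apply the divider: V_out = 32.1 × 0.1071 = 3.438 mV.

V_out ≈ 3.44 mV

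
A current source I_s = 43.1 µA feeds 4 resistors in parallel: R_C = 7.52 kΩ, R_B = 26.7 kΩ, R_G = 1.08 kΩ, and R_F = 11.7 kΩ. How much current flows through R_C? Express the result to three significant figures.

ΣG = 1/7.52 + 1/26.7 + 1/1.08 + 1/11.7 = 1.182.
By the current-divider rule, I = I_s · G_k/ΣG = 43.1 × 0.1125 = 4.850 µA.

I ≈ 4.85 µA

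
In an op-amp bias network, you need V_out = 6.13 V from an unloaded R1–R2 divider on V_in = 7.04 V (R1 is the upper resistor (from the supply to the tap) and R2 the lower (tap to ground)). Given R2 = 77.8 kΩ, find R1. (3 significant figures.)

V_out/V_in = R2/(R1+R2) = 0.8707.
Rearranging, R1 = R2·(1−k)/k = 77.8 × 0.1485 = 11.55 kΩ.

R1 ≈ 11.5 kΩ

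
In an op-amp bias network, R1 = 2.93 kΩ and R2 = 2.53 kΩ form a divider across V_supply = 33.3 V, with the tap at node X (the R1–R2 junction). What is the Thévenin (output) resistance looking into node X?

R_th ≈ 1.36 kΩ

Looking into X with the source shorted: R_th = R1·R2/(R1+R2) = 2.930 × 2.53/5.460 = 1.358 kΩ.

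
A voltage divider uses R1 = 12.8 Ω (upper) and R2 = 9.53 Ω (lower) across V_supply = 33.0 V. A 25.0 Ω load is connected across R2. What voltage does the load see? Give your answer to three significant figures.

The load sits in parallel with R2, giving an effective lower resistance R2' = R2·R_L/(R2+R_L) = 6.900 Ω.
Voltage divider with the loaded lower leg: V_out = 33.0 × 6.900/(12.8 + 6.900) = 33.0 × 0.3502 = 11.56 V.

V_out ≈ 11.6 V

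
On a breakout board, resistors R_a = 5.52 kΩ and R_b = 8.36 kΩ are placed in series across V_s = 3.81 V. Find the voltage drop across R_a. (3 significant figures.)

Total series resistance ΣR = 5.52 + 8.36 = 13.88 kΩ.
V = V_s · R/ΣR = 3.81 × 0.3977 = 1.515 V.

V ≈ 1.52 V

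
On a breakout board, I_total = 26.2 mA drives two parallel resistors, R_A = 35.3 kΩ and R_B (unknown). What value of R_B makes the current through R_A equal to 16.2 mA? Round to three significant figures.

R_B ≈ 57.2 kΩ

The fraction through R_A equals R_B/(R_A+R_B).
16.2/26.2 = R_B/(R_A + R_B) → R_B = R_A · (0.6183)/(1 − 0.6183) = 35.3 × 1.620 = 57.19 kΩ.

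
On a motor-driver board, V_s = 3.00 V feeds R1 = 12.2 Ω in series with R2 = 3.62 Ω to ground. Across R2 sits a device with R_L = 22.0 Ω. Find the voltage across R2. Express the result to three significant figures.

First combine the lower leg with the load: R2 ‖ R_L = 3.109 Ω.
Now apply the divider: V_out = 3.00 × 0.2031 = 0.6092 V.

V_out ≈ 0.609 V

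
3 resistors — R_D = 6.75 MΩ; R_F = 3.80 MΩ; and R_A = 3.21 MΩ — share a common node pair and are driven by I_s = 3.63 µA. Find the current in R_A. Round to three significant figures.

Conductances: ΣG = 1/6.75 + 1/3.80 + 1/3.21 = 0.7228 (1/MΩ).
By the current-divider rule, I = I_s · G_k/ΣG = 3.63 × 0.4310 = 1.564 µA.

I ≈ 1.56 µA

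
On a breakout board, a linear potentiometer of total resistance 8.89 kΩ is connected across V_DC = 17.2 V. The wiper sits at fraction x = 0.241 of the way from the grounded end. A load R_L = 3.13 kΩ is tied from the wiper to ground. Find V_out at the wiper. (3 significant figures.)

Lower segment x·R_p = 2.142 kΩ; upper segment (1−x)·R_p = 6.748 kΩ.
(x·R_p) ‖ R_L = 1.272 kΩ.
Then V_out = V_DC · 1.272/(6.748 + 1.272) = 2.728 V.

V_out ≈ 2.73 V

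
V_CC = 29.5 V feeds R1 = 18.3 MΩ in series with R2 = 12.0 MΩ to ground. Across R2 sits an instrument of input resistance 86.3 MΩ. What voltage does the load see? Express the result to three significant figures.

V_out ≈ 10.8 V

The load sits in parallel with R2, giving an effective lower resistance R2' = R2·R_L/(R2+R_L) = 10.54 MΩ.
Then V_out = V_CC · R2'/(R1 + R2') = 29.5 × 10.54/28.84 = 10.78 V.
(Unloaded it would be 11.7 V; the load pulls it down.)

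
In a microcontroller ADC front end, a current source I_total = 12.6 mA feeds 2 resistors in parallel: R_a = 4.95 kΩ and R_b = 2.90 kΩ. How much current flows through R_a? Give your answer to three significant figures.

Two-branch current divider: I_k = I_total · R_other/(R_1 + R_2).
So I = 12.6 × 2.90/7.850 = 4.655 mA.

I ≈ 4.65 mA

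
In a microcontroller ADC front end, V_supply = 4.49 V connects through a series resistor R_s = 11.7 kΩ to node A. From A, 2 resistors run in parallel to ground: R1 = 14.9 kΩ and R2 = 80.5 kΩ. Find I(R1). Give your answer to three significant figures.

I ≈ 0.156 mA

Parallel bank: R_p = 1/(1/14.9 + 1/80.5) = 12.57 kΩ.
Node voltage V_A = V_supply · R_p/(R_s + R_p) = 4.49 × 0.5180 = 2.326 V.
Branch current I = V_A/R1 = 2.326/14.9 = 0.1561 mA.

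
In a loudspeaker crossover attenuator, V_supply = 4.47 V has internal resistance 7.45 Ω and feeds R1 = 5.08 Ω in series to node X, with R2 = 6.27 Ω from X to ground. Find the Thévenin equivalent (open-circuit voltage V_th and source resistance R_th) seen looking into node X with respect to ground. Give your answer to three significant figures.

R1' = 7.45 + 5.08 = 12.53 Ω (source resistance + R1).
V_th is the unloaded tap voltage: V_supply · R2/(R1'+R2) = 4.47 × 0.3335 = 1.491 V.
With V_supply suppressed (replaced by a short), R_th = R1' ‖ R2 = (12.53 × 6.27)/(12.53 + 6.27) = 4.179 Ω.

V_th ≈ 1.49 V, R_th ≈ 4.18 Ω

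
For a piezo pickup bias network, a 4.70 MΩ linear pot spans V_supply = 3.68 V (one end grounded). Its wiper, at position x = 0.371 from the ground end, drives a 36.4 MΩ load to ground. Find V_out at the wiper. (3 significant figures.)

Lower segment x·R_p = 1.744 MΩ; upper segment (1−x)·R_p = 2.956 MΩ.
R_L loads the lower segment: effective lower R = 1.664 MΩ.
Loaded-divider output: V_out = 3.68 × 0.3601 = 1.325 V.

V_out ≈ 1.33 V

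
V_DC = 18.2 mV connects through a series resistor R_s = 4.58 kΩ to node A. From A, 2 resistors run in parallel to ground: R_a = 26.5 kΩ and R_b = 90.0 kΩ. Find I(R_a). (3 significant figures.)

I ≈ 0.561 µA

Equivalent of the parallel group: R_p = 20.47 kΩ.
V_A = 18.2 × 20.47/25.05 = 14.87 mV.
I(R_a) = V_A / R_a = 14.87/26.5 = 0.5612 µA.
(Check via current divider: I_total = 0.7265 µA; share G_k/ΣG = 0.7725 → same result.)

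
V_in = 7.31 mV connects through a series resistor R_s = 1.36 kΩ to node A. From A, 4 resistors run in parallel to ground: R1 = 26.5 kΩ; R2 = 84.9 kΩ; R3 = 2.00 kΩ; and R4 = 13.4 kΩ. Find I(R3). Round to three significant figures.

I ≈ 1.98 µA

Equivalent of the parallel group: R_p = 1.602 kΩ.
Node voltage V_A = V_in · R_p/(R_s + R_p) = 7.31 × 0.5409 = 3.954 mV.
I(R3) = V_A / R3 = 3.954/2.00 = 1.977 µA.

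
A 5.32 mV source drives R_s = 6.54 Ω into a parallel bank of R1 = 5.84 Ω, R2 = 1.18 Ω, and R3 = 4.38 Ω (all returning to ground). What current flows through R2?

Parallel bank: R_p = 1/(1/5.84 + 1/1.18 + 1/4.38) = 0.8019 Ω.
Node voltage V_A = V_in · R_p/(R_s + R_p) = 5.32 × 0.1092 = 0.5811 mV.
I(R2) = V_A / R2 = 0.5811/1.18 = 0.4924 mA.

I ≈ 0.492 mA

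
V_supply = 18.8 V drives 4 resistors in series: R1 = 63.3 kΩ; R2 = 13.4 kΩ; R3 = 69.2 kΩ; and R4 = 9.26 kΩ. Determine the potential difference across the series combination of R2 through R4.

V ≈ 11.1 V

Total series resistance ΣR = 63.3 + 13.4 + 69.2 + 9.26 = 155.2 kΩ.
R_{R2..R4} = 13.4 + 69.2 + 9.26 = 91.86 kΩ.
V = V_supply · R/ΣR = 18.8 × 0.5920 = 11.13 V.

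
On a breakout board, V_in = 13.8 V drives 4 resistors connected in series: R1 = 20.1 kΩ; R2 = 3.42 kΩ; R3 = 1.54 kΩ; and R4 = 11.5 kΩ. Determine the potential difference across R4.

V ≈ 4.34 V

ΣR = 20.1 + 3.42 + 1.54 + 11.5 = 36.56 kΩ.
Voltage divider: V = V_in · (11.50 / 36.56) = 13.8 × 0.3146 = 4.341 V.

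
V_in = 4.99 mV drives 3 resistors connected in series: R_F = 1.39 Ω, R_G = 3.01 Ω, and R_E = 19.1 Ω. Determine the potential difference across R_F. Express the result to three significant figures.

Total series resistance ΣR = 1.39 + 3.01 + 19.1 = 23.50 Ω.
By the voltage-divider rule, V = 4.99 × 1.390/23.50 = 0.2952 mV.

V ≈ 0.295 mV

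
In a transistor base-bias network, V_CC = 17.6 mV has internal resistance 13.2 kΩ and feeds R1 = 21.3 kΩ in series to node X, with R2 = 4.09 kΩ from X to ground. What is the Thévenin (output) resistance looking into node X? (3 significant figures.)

R_th ≈ 3.66 kΩ

R1' = 13.2 + 21.3 = 34.50 kΩ (source resistance + R1).
With V_CC suppressed (replaced by a short), R_th = R1' ‖ R2 = (34.50 × 4.09)/(34.50 + 4.09) = 3.657 kΩ.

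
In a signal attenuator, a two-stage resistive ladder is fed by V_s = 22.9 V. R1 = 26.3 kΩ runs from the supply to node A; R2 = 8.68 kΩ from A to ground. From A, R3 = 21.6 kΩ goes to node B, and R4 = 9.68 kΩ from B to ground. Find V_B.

Node A sees R2 in parallel with the series input of stage 2, R3 + R4 = 31.28 kΩ.
Effective lower resistance at A: R2 ‖ 31.28 = 6.795 kΩ.
First divider: V_A = V_s · 6.795/(26.3 + 6.795) = 4.702 V.
V_B = V_A × 0.3095 = 1.455 V.

V_B ≈ 1.45 V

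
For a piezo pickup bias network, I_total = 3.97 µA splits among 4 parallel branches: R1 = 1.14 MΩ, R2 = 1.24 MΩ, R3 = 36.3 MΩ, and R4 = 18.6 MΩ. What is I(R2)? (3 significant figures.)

ΣG = 1/1.14 + 1/1.24 + 1/36.3 + 1/18.6 = 1.765.
R2 takes the fraction G_k/ΣG = 0.8065/1.765 = 0.4569, so I = 3.97 × 0.4569 = 1.814 µA.

I ≈ 1.81 µA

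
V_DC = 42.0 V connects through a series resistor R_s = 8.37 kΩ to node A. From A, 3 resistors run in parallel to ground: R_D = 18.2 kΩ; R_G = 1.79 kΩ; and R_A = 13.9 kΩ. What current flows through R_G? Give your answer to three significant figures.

I ≈ 3.48 mA

Parallel bank: R_p = 1/(1/18.2 + 1/1.79 + 1/13.9) = 1.459 kΩ.
Node voltage V_A = V_DC · R_p/(R_s + R_p) = 42.0 × 0.1484 = 6.233 V.
Branch current I = V_A/R_G = 6.233/1.79 = 3.482 mA.
(Equivalently: I_total = 4.273 mA, then current-divider fraction G_k/ΣG = 0.8149.)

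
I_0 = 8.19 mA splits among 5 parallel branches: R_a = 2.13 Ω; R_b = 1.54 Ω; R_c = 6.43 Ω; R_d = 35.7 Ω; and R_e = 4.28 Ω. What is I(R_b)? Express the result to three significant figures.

Conductances: ΣG = 1/2.13 + 1/1.54 + 1/6.43 + 1/35.7 + 1/4.28 = 1.536 (1/Ω).
R_b takes the fraction G_k/ΣG = 0.6494/1.536 = 0.4228, so I = 8.19 × 0.4228 = 3.462 mA.

I ≈ 3.46 mA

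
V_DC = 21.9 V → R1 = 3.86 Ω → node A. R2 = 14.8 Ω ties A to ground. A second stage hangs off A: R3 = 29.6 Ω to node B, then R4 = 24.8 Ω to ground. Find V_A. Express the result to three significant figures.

V_A ≈ 16.4 V

Looking into the second stage from A: R3 + R4 = 54.40 Ω appears in parallel with R2.
Effective lower resistance at A: R2 ‖ 54.40 = 11.63 Ω.
First divider: V_A = V_DC · 11.63/(3.86 + 11.63) = 16.44 V.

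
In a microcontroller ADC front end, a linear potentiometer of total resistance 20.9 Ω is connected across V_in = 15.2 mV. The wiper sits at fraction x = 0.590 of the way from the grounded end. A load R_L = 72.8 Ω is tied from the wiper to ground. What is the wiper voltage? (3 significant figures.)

The pot divides into 8.569 Ω above the wiper and 12.33 Ω below.
Lower segment in parallel with the load: 12.33 ‖ 72.8 = 10.54 Ω.
V_out = 15.2 × 10.54/(8.569 + 10.54) = 8.386 mV.
(Unloaded: V_out = x·V_in = 8.97 mV.)

V_out ≈ 8.39 mV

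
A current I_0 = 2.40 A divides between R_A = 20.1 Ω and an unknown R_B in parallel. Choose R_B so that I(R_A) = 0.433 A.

Two-branch current divider: I_A = I_0 · R_B/(R_A + R_B).
0.433/2.40 = R_B/(R_A + R_B) → R_B = R_A · (0.1804)/(1 − 0.1804) = 20.1 × 0.2201 = 4.425 Ω.

R_B ≈ 4.42 Ω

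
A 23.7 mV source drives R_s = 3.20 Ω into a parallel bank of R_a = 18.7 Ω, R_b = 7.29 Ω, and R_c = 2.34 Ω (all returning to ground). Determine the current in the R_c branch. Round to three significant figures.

Parallel bank: R_p = 1/(1/18.7 + 1/7.29 + 1/2.34) = 1.618 Ω.
V_A = 23.7 × 1.618/4.818 = 7.959 mV.
Branch current I = V_A/R_c = 7.959/2.34 = 3.401 mA.

I ≈ 3.40 mA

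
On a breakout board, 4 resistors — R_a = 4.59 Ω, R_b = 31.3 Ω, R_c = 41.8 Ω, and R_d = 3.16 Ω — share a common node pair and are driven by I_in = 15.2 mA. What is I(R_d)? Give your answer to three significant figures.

I ≈ 8.15 mA

Conductances: ΣG = 1/4.59 + 1/31.3 + 1/41.8 + 1/3.16 = 0.5902 (1/Ω).
By the current-divider rule, I = I_in · G_k/ΣG = 15.2 × 0.5362 = 8.150 mA.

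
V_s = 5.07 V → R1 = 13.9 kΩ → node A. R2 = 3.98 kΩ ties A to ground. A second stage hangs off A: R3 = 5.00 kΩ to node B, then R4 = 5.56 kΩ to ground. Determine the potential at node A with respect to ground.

The second stage (R3 + R4 = 10.56 kΩ) loads node A in parallel with R2.
Effective lower resistance at A: R2 ‖ 10.56 = 2.891 kΩ.
V_A = 5.07 × 2.891/(13.9 + 2.891) = 0.8728 V.

V_A ≈ 0.873 V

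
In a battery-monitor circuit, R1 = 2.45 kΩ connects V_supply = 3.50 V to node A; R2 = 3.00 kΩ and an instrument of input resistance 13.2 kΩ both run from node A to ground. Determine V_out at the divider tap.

The load sits in parallel with R2, giving an effective lower resistance R2' = R2·R_L/(R2+R_L) = 2.444 kΩ.
Then V_out = V_supply · R2'/(R1 + R2') = 3.50 × 2.444/4.894 = 1.748 V.
(Unloaded it would be 1.93 V; the load pulls it down.)

V_out ≈ 1.75 V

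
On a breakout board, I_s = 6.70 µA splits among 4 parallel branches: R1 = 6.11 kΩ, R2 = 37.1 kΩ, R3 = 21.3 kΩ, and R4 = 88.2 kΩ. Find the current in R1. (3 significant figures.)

I ≈ 4.41 µA

ΣG = 1/6.11 + 1/37.1 + 1/21.3 + 1/88.2 = 0.2489.
R1 takes the fraction G_k/ΣG = 0.1637/0.2489 = 0.6575, so I = 6.70 × 0.6575 = 4.406 µA.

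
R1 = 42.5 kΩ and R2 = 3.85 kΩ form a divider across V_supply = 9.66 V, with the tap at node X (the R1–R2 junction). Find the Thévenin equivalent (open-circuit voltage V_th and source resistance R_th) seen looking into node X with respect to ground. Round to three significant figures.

With X open, the divider is unloaded: V_th = 9.66 × 3.85/46.35 = 0.8024 V.
Looking into X with the source shorted: R_th = R1·R2/(R1+R2) = 42.50 × 3.85/46.35 = 3.530 kΩ.

V_th ≈ 0.802 V, R_th ≈ 3.53 kΩ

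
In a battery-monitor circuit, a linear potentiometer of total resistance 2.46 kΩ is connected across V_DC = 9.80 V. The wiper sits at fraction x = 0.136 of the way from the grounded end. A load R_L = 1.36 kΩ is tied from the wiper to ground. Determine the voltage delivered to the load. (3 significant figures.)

V_out ≈ 1.10 V

Split the track: R_lower = x·R_p = 0.3346 kΩ, R_upper = (1−x)·R_p = 2.125 kΩ.
Lower segment in parallel with the load: 0.3346 ‖ 1.36 = 0.2685 kΩ.
Then V_out = V_DC · 0.2685/(2.125 + 0.2685) = 1.099 V.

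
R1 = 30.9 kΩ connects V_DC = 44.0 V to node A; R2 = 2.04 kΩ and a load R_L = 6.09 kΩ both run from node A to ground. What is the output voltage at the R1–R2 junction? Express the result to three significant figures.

V_out ≈ 2.07 V

R2 ‖ R_L = (2.04 × 6.09)/(2.04 + 6.09) = 1.528 kΩ.
Now apply the divider: V_out = 44.0 × 0.04712 = 2.073 V.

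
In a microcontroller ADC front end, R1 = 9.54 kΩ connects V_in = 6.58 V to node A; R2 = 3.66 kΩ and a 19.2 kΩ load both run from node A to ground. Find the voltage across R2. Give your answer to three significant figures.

The load sits in parallel with R2, giving an effective lower resistance R2' = R2·R_L/(R2+R_L) = 3.074 kΩ.
Voltage divider with the loaded lower leg: V_out = 6.58 × 3.074/(9.54 + 3.074) = 6.58 × 0.2437 = 1.604 V.
(Unloaded it would be 1.82 V; the load pulls it down.)

V_out ≈ 1.60 V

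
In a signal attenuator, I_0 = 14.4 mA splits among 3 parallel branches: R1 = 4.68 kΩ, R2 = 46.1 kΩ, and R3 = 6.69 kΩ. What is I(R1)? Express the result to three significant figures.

I ≈ 8.00 mA

Conductances: ΣG = 1/4.68 + 1/46.1 + 1/6.69 = 0.3848 (1/kΩ).
Current divider: I(R1) = I_0 · G_k/ΣG = 14.4 × (0.2137/0.3848) = 14.4 × 0.5552 = 7.995 mA.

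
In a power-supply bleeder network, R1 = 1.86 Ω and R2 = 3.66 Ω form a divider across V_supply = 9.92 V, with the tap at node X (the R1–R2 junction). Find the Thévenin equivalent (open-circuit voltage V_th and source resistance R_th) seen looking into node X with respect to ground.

V_th ≈ 6.58 V, R_th ≈ 1.23 Ω

With X open, the divider is unloaded: V_th = 9.92 × 3.66/5.520 = 6.577 V.
Looking into X with the source shorted: R_th = R1·R2/(R1+R2) = 1.860 × 3.66/5.520 = 1.233 Ω.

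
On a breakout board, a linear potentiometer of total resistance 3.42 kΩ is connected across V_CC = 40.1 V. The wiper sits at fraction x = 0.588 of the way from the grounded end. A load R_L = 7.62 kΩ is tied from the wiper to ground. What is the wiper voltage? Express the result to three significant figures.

V_out ≈ 21.3 V

Split the track: R_lower = x·R_p = 2.011 kΩ, R_upper = (1−x)·R_p = 1.409 kΩ.
(x·R_p) ‖ R_L = 1.591 kΩ.
Then V_out = V_CC · 1.591/(1.409 + 1.591) = 21.27 V.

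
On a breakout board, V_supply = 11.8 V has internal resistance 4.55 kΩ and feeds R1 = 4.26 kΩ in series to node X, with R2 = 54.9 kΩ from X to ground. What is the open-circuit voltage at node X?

V_th ≈ 10.2 V

R1' = 4.55 + 4.26 = 8.810 kΩ (source resistance + R1).
With X open, the divider is unloaded: V_th = 11.8 × 54.9/63.71 = 10.17 V.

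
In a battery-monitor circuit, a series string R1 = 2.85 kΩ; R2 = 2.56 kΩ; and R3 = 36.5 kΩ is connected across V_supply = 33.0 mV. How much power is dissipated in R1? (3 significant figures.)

P ≈ 1.77 nW

ΣR = 41.91 kΩ → I = 33.0/41.91 = 0.7874 µA.
P = I²R = 0.6200 × 2.85 = 1.767 nW.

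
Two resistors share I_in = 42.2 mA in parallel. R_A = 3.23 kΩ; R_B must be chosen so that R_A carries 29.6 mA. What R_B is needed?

R_B ≈ 7.59 kΩ

The fraction through R_A equals R_B/(R_A+R_B).
With f = 0.7014, R_B = R_A · f/(1−f) = 3.23 × 2.349 = 7.588 kΩ.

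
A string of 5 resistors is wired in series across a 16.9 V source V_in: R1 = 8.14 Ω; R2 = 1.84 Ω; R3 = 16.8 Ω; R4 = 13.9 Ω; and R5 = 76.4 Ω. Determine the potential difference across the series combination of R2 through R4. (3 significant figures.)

V ≈ 4.70 V

Series total: ΣR = 8.14 + 1.84 + 16.8 + 13.9 + 76.4 = 117.1 Ω.
R_{R2..R4} = 1.84 + 16.8 + 13.9 = 32.54 Ω.
Voltage divider: V = V_in · (32.54 / 117.1) = 16.9 × 0.2779 = 4.697 V.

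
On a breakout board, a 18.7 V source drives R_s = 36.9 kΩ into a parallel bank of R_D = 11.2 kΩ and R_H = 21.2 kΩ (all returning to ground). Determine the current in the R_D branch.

Parallel bank: R_p = 1/(1/11.2 + 1/21.2) = 7.328 kΩ.
Node voltage V_A = V_CC · R_p/(R_s + R_p) = 18.7 × 0.1657 = 3.098 V.
Branch current I = V_A/R_D = 3.098/11.2 = 0.2767 mA.

I ≈ 0.277 mA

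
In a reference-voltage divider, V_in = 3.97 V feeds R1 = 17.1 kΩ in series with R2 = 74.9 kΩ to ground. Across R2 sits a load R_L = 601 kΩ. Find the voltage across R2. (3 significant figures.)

R2 ‖ R_L = (74.9 × 601)/(74.9 + 601) = 66.60 kΩ.
Now apply the divider: V_out = 3.97 × 0.7957 = 3.159 V.

V_out ≈ 3.16 V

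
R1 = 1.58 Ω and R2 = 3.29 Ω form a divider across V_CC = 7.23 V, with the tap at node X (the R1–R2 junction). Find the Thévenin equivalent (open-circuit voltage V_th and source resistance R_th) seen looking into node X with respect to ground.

Open-circuit (no load on X): V_th = V_CC · R2/(R1 + R2) = 7.23 × 3.29/(1.580 + 3.29) = 4.884 V.
With V_CC suppressed (replaced by a short), R_th = R1 ‖ R2 = (1.580 × 3.29)/(1.580 + 3.29) = 1.067 Ω.

V_th ≈ 4.88 V, R_th ≈ 1.07 Ω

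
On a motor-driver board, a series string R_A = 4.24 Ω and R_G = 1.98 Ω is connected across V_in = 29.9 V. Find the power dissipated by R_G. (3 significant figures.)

The common current is I = 29.9/6.220 = 4.807 A.
P = I²R = 23.11 × 1.98 = 45.75 W.

P ≈ 45.8 W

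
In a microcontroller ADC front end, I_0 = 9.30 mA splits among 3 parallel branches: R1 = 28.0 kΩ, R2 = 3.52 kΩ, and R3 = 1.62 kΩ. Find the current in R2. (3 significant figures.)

I ≈ 2.82 mA

Conductances: ΣG = 1/28.0 + 1/3.52 + 1/1.62 = 0.9371 (1/kΩ).
By the current-divider rule, I = I_0 · G_k/ΣG = 9.30 × 0.3032 = 2.819 mA.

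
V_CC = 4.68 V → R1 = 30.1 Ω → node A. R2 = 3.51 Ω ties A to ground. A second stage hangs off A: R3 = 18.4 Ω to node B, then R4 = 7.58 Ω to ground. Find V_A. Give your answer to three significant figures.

V_A ≈ 0.436 V

Looking into the second stage from A: R3 + R4 = 25.98 Ω appears in parallel with R2.
R2 ‖ (R3+R4) = 3.092 Ω.
First divider: V_A = V_CC · 3.092/(30.1 + 3.092) = 0.4360 V.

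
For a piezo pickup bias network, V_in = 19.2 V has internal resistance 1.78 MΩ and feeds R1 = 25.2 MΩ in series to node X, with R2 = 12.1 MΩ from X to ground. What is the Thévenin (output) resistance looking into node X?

R_th ≈ 8.35 MΩ

R1' = 1.78 + 25.2 = 26.98 MΩ (source resistance + R1).
Zeroing V_in shorts the top of R1' to ground, so R_th = R1' ‖ R2 = 8.354 MΩ.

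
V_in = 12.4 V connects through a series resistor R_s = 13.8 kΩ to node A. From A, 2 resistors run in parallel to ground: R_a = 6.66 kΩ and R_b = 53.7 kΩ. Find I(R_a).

I ≈ 0.559 mA

Parallel bank: R_p = 1/(1/6.66 + 1/53.7) = 5.925 kΩ.
Node voltage V_A = V_in · R_p/(R_s + R_p) = 12.4 × 0.3004 = 3.725 V.
I(R_a) = V_A / R_a = 3.725/6.66 = 0.5593 mA.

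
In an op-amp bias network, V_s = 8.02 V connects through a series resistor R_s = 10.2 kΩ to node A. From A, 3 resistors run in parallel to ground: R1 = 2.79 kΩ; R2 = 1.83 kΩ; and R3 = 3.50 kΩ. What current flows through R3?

I ≈ 0.174 mA

Parallel bank: R_p = 1/(1/2.79 + 1/1.83 + 1/3.50) = 0.8399 kΩ.
V_A by voltage divider: V_A = 8.02 × 0.8399/(10.2 + 0.8399) = 0.6102 V.
I(R3) = V_A / R3 = 0.6102/3.50 = 0.1743 mA.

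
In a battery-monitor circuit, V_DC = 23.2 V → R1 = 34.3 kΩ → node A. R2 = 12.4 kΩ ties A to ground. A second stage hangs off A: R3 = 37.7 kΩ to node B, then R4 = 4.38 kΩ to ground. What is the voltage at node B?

Node A sees R2 in parallel with the series input of stage 2, R3 + R4 = 42.08 kΩ.
Effective lower resistance at A: R2 ‖ 42.08 = 9.578 kΩ.
So V_A = 23.2 × 0.2183 = 5.064 V.
Stage 2 is unloaded, so V_B = V_A · R4/(R3+R4) = 5.064 × 4.38/42.08 = 0.5271 V.

V_B ≈ 0.527 V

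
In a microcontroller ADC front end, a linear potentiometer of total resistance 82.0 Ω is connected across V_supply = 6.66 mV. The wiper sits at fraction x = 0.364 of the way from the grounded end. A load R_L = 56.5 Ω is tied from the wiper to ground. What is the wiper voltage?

The pot divides into 52.15 Ω above the wiper and 29.85 Ω below.
(x·R_p) ‖ R_L = 19.53 Ω.
V_out = 6.66 × 19.53/(52.15 + 19.53) = 1.815 mV.
(Unloaded: V_out = x·V_supply = 2.42 mV.)

V_out ≈ 1.81 mV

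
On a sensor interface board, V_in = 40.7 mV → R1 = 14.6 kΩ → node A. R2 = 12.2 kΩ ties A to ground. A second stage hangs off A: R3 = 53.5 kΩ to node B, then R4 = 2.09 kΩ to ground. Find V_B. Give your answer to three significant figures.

Node A sees R2 in parallel with the series input of stage 2, R3 + R4 = 55.59 kΩ.
Effective lower resistance at A: R2 ‖ 55.59 = 10.00 kΩ.
First divider: V_A = V_in · 10.00/(14.6 + 10.00) = 16.55 mV.
V_B = V_A × 0.03760 = 0.6222 mV.

V_B ≈ 0.622 mV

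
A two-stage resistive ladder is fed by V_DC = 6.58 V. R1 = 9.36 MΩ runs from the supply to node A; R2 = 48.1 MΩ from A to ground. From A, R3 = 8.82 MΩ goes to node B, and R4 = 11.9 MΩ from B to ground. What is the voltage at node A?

Looking into the second stage from A: R3 + R4 = 20.72 MΩ appears in parallel with R2.
R2 ‖ (R3+R4) = 14.48 MΩ.
First divider: V_A = V_DC · 14.48/(9.36 + 14.48) = 3.997 V.

V_A ≈ 4.00 V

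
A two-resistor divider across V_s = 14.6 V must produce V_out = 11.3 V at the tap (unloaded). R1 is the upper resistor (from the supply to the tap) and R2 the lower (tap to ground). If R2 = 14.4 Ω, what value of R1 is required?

V_out/V_s = R2/(R1+R2) = 0.7740.
R1 = R2·(1/k − 1) = 14.4 × 0.2920 = 4.205 Ω.

R1 ≈ 4.21 Ω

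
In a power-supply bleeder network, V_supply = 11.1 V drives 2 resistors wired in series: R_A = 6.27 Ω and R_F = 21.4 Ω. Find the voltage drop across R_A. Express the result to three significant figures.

V ≈ 2.52 V

Total series resistance ΣR = 6.27 + 21.4 = 27.67 Ω.
By the voltage-divider rule, V = 11.1 × 6.270/27.67 = 2.515 V.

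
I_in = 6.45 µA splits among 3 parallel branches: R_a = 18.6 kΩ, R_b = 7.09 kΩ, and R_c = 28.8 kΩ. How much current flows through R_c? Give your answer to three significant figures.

I ≈ 0.976 µA

Total conductance ΣG = 1/18.6 + 1/7.09 + 1/28.8 = 0.2295 (units of 1/kΩ).
By the current-divider rule, I = I_in · G_k/ΣG = 6.45 × 0.1513 = 0.9757 µA.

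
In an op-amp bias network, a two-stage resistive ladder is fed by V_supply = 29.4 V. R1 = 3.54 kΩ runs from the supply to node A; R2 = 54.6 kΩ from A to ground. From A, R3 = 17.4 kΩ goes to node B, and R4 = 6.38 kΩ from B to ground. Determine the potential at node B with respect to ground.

Looking into the second stage from A: R3 + R4 = 23.78 kΩ appears in parallel with R2.
Effective lower resistance at A: R2 ‖ 23.78 = 16.57 kΩ.
So V_A = 29.4 × 0.8239 = 24.22 V.
V_B = V_A × 0.2683 = 6.499 V.

V_B ≈ 6.50 V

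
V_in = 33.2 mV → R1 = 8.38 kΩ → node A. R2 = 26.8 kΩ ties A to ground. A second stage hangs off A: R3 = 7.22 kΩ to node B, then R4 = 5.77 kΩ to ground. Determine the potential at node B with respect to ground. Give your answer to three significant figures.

V_B ≈ 7.53 mV

The second stage (R3 + R4 = 12.99 kΩ) loads node A in parallel with R2.
Effective lower resistance at A: R2 ‖ 12.99 = 8.749 kΩ.
So V_A = 33.2 × 0.5108 = 16.96 mV.
Then the unloaded second divider: V_B = V_A × R4/(R3+R4) = 16.96 × 0.4442 = 7.532 mV.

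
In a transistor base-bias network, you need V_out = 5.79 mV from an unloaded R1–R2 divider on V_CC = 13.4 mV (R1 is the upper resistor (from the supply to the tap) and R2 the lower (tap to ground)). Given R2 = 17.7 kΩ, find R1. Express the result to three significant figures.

R1 ≈ 23.3 kΩ

The divider ratio is R2/(R1+R2) = 5.79/13.4 = 0.4321.
R1 = R2·(1/k − 1) = 17.7 × 1.314 = 23.26 kΩ.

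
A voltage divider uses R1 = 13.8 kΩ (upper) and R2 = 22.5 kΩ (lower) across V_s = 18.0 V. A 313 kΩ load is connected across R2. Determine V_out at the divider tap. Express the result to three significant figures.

V_out ≈ 10.9 V

First combine the lower leg with the load: R2 ‖ R_L = 20.99 kΩ.
Voltage divider with the loaded lower leg: V_out = 18.0 × 20.99/(13.8 + 20.99) = 18.0 × 0.6033 = 10.86 V.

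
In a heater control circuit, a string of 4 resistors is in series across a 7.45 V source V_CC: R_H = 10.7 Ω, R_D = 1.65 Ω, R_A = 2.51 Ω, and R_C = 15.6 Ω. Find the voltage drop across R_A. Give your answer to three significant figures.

V ≈ 0.614 V

ΣR = 10.7 + 1.65 + 2.51 + 15.6 = 30.46 Ω.
Voltage divider: V = V_CC · (2.510 / 30.46) = 7.45 × 0.08240 = 0.6139 V.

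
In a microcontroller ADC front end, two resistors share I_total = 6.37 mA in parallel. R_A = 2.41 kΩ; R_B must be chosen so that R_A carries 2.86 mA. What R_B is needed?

Two-branch current divider: I_A = I_total · R_B/(R_A + R_B).
With f = 0.4490, R_B = R_A · f/(1−f) = 2.41 × 0.8148 = 1.964 kΩ.

R_B ≈ 1.96 kΩ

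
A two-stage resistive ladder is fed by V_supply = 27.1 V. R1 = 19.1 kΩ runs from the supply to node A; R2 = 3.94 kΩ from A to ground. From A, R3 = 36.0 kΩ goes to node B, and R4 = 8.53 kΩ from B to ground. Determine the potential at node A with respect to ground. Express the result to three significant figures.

Node A sees R2 in parallel with the series input of stage 2, R3 + R4 = 44.53 kΩ.
R2 ‖ (R3+R4) = 3.620 kΩ.
So V_A = 27.1 × 0.1593 = 4.318 V.

V_A ≈ 4.32 V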